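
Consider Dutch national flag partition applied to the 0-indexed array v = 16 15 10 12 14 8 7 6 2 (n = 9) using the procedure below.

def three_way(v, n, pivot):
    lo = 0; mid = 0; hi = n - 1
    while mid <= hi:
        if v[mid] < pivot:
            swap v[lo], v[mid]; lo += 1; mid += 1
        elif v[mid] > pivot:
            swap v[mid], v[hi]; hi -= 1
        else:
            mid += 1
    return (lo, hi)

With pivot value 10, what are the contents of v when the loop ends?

2 6 7 8 10 14 12 15 16

lo=0 mid=0 hi=8
16>10: swap(0,8), hi=7 ⇒ 2 15 10 12 14 8 7 6 16
2<10: swap(0,0), lo=1 mid=1 ⇒ 2 15 10 12 14 8 7 6 16
15>10: swap(1,7), hi=6 ⇒ 2 6 10 12 14 8 7 15 16
6<10: swap(1,1), lo=2 mid=2 ⇒ 2 6 10 12 14 8 7 15 16
10=10: mid=3
12>10: swap(3,6), hi=5 ⇒ 2 6 10 7 14 8 12 15 16
7<10: swap(2,3), lo=3 mid=4 ⇒ 2 6 7 10 14 8 12 15 16
14>10: swap(4,5), hi=4 ⇒ 2 6 7 10 8 14 12 15 16
8<10: swap(3,4), lo=4 mid=5 ⇒ 2 6 7 8 10 14 12 15 16
done. lo=4 hi=4; v=2 6 7 8 10 14 12 15 16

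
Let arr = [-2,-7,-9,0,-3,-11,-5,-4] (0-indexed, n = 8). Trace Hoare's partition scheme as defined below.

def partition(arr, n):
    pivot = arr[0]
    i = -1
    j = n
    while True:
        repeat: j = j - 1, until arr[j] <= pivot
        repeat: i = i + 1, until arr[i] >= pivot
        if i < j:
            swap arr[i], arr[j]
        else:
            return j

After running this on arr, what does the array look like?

pivot = arr[0] = -2; i = -1, j = 8
j→7 (arr[7]=-4≤-2), i→0 (arr[0]=-2≥-2); i<j, swap → [-4,-7,-9,0,-3,-11,-5,-2]
j→6 (arr[6]=-5≤-2), i→3 (arr[3]=0≥-2); i<j, swap → [-4,-7,-9,-5,-3,-11,0,-2]
j→5, i→6; i≥j, return j=5. arr = [-4,-7,-9,-5,-3,-11,0,-2]

[-4,-7,-9,-5,-3,-11,0,-2]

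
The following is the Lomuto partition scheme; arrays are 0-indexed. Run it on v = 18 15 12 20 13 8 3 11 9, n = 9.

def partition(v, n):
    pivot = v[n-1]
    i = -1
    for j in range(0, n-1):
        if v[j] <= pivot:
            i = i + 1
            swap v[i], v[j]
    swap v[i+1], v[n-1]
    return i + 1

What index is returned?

2

pivot = v[8] = 9; i = -1
j=0: v[0]=18 > 9 → no swap
j=1: v[1]=15 > 9 → no swap
j=2: v[2]=12 > 9 → no swap
j=3: v[3]=20 > 9 → no swap
j=4: v[4]=13 > 9 → no swap
j=5: v[5]=8 ≤ 9 → i=0, swap v[0],v[5] → 8 15 12 20 13 18 3 11 9
j=6: v[6]=3 ≤ 9 → i=1, swap v[1],v[6] → 8 3 12 20 13 18 15 11 9
j=7: v[7]=11 > 9 → no swap
final swap v[2],v[8] → 8 3 9 20 13 18 15 11 12; return 2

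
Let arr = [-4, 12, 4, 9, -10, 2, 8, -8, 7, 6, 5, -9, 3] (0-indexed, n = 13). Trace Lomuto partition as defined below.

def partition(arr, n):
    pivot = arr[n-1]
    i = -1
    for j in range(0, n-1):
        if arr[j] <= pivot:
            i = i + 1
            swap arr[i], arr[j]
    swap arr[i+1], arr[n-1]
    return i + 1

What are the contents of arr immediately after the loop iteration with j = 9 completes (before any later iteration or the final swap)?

pivot=3, i=-1
j=0: -4≤3, i=0, swap(0,0) ⇒ [-4, 12, 4, 9, -10, 2, 8, -8, 7, 6, 5, -9, 3]
j=1: 12>3, skip
j=2: 4>3, skip
j=3: 9>3, skip
j=4: -10≤3, i=1, swap(1,4) ⇒ [-4, -10, 4, 9, 12, 2, 8, -8, 7, 6, 5, -9, 3]
j=5: 2≤3, i=2, swap(2,5) ⇒ [-4, -10, 2, 9, 12, 4, 8, -8, 7, 6, 5, -9, 3]
j=6: 8>3, skip
j=7: -8≤3, i=3, swap(3,7) ⇒ [-4, -10, 2, -8, 12, 4, 8, 9, 7, 6, 5, -9, 3]
j=8: 7>3, skip
j=9: 6>3, skip
(after j=9) arr = [-4, -10, 2, -8, 12, 4, 8, 9, 7, 6, 5, -9, 3]

[-4, -10, 2, -8, 12, 4, 8, 9, 7, 6, 5, -9, 3]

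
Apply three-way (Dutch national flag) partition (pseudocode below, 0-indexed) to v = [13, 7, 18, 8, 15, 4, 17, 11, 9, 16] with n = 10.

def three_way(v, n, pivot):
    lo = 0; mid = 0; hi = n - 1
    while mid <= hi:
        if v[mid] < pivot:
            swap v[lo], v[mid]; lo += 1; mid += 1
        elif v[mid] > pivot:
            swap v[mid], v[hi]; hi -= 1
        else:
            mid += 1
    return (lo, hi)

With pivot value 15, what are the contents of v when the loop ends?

[13, 7, 9, 8, 4, 11, 15, 17, 16, 18]

pivot = 15; lo=0, mid=0, hi=9
v[mid]=13<15: swap v[0],v[0]; lo=1,mid=1 → [13, 7, 18, 8, 15, 4, 17, 11, 9, 16]
v[mid]=7<15: swap v[1],v[1]; lo=2,mid=2 → [13, 7, 18, 8, 15, 4, 17, 11, 9, 16]
v[mid]=18>15: swap v[2],v[9]; hi=8 → [13, 7, 16, 8, 15, 4, 17, 11, 9, 18]
v[mid]=16>15: swap v[2],v[8]; hi=7 → [13, 7, 9, 8, 15, 4, 17, 11, 16, 18]
v[mid]=9<15: swap v[2],v[2]; lo=3,mid=3 → [13, 7, 9, 8, 15, 4, 17, 11, 16, 18]
v[mid]=8<15: swap v[3],v[3]; lo=4,mid=4 → [13, 7, 9, 8, 15, 4, 17, 11, 16, 18]
v[mid]=15=15: mid=5
v[mid]=4<15: swap v[4],v[5]; lo=5,mid=6 → [13, 7, 9, 8, 4, 15, 17, 11, 16, 18]
v[mid]=17>15: swap v[6],v[7]; hi=6 → [13, 7, 9, 8, 4, 15, 11, 17, 16, 18]
v[mid]=11<15: swap v[5],v[6]; lo=6,mid=7 → [13, 7, 9, 8, 4, 11, 15, 17, 16, 18]
end: lo=6, hi=6; v = [13, 7, 9, 8, 4, 11, 15, 17, 16, 18]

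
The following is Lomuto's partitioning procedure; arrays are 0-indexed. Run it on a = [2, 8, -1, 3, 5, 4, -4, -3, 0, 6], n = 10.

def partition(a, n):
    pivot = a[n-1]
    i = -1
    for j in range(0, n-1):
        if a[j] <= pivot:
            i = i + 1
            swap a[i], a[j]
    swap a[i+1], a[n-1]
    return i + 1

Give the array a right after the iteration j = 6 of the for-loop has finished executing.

pivot = a[9] = 6; i = -1
j=0: a[0]=2 ≤ 6 → i=0, swap a[0],a[0] (no change) → [2, 8, -1, 3, 5, 4, -4, -3, 0, 6]
j=1: a[1]=8 > 6 → no swap
j=2: a[2]=-1 ≤ 6 → i=1, swap a[1],a[2] → [2, -1, 8, 3, 5, 4, -4, -3, 0, 6]
j=3: a[3]=3 ≤ 6 → i=2, swap a[2],a[3] → [2, -1, 3, 8, 5, 4, -4, -3, 0, 6]
j=4: a[4]=5 ≤ 6 → i=3, swap a[3],a[4] → [2, -1, 3, 5, 8, 4, -4, -3, 0, 6]
j=5: a[5]=4 ≤ 6 → i=4, swap a[4],a[5] → [2, -1, 3, 5, 4, 8, -4, -3, 0, 6]
j=6: a[6]=-4 ≤ 6 → i=5, swap a[5],a[6] → [2, -1, 3, 5, 4, -4, 8, -3, 0, 6]
(after j=6) a = [2, -1, 3, 5, 4, -4, 8, -3, 0, 6]

[2, -1, 3, 5, 4, -4, 8, -3, 0, 6]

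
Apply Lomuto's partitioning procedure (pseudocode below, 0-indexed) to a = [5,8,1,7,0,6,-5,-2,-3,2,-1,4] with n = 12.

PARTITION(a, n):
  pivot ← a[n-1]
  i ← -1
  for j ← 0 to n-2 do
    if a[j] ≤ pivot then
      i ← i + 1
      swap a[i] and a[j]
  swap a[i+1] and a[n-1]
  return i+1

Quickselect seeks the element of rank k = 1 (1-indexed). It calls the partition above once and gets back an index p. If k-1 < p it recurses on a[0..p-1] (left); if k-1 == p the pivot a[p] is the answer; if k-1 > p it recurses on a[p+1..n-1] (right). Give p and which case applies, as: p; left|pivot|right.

7; left

pivot=4, i=-1
j=0: 5>4, skip
j=1: 8>4, skip
j=2: 1≤4, i=0, swap(0,2) ⇒ [1,8,5,7,0,6,-5,-2,-3,2,-1,4]
j=3: 7>4, skip
j=4: 0≤4, i=1, swap(1,4) ⇒ [1,0,5,7,8,6,-5,-2,-3,2,-1,4]
j=5: 6>4, skip
j=6: -5≤4, i=2, swap(2,6) ⇒ [1,0,-5,7,8,6,5,-2,-3,2,-1,4]
j=7: -2≤4, i=3, swap(3,7) ⇒ [1,0,-5,-2,8,6,5,7,-3,2,-1,4]
j=8: -3≤4, i=4, swap(4,8) ⇒ [1,0,-5,-2,-3,6,5,7,8,2,-1,4]
j=9: 2≤4, i=5, swap(5,9) ⇒ [1,0,-5,-2,-3,2,5,7,8,6,-1,4]
j=10: -1≤4, i=6, swap(6,10) ⇒ [1,0,-5,-2,-3,2,-1,7,8,6,5,4]
swap(7,11) ⇒ [1,0,-5,-2,-3,2,-1,4,8,6,5,7]; return 7
p = 7; k-1 = 0 < 7 ⇒ left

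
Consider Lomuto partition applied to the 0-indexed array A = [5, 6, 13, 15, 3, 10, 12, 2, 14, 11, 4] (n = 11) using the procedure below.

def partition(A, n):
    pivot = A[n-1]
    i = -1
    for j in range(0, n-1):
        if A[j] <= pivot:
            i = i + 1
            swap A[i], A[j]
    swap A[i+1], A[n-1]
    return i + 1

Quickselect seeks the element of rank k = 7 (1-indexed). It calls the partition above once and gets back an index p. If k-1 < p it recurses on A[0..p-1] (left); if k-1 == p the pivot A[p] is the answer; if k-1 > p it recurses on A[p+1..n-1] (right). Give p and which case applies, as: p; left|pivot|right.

2; right

pivot=4, i=-1
j=0: 5>4, skip
j=1: 6>4, skip
j=2: 13>4, skip
j=3: 15>4, skip
j=4: 3≤4, i=0, swap(0,4) ⇒ [3, 6, 13, 15, 5, 10, 12, 2, 14, 11, 4]
j=5: 10>4, skip
j=6: 12>4, skip
j=7: 2≤4, i=1, swap(1,7) ⇒ [3, 2, 13, 15, 5, 10, 12, 6, 14, 11, 4]
j=8: 14>4, skip
j=9: 11>4, skip
swap(2,10) ⇒ [3, 2, 4, 15, 5, 10, 12, 6, 14, 11, 13]; return 2
p = 2; k-1 = 6 > 2 ⇒ right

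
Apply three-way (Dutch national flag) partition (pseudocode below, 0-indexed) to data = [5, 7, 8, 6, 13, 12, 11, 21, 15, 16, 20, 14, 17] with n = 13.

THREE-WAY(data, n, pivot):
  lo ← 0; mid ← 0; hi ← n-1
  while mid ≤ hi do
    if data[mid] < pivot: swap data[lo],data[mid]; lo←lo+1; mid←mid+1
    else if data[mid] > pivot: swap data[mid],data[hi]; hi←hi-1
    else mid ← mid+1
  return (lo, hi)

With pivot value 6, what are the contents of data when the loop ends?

[5, 6, 8, 13, 12, 11, 21, 15, 16, 20, 14, 17, 7]

lo=0 mid=0 hi=12
5<6: swap(0,0), lo=1 mid=1 ⇒ [5, 7, 8, 6, 13, 12, 11, 21, 15, 16, 20, 14, 17]
7>6: swap(1,12), hi=11 ⇒ [5, 17, 8, 6, 13, 12, 11, 21, 15, 16, 20, 14, 7]
17>6: swap(1,11), hi=10 ⇒ [5, 14, 8, 6, 13, 12, 11, 21, 15, 16, 20, 17, 7]
14>6: swap(1,10), hi=9 ⇒ [5, 20, 8, 6, 13, 12, 11, 21, 15, 16, 14, 17, 7]
20>6: swap(1,9), hi=8 ⇒ [5, 16, 8, 6, 13, 12, 11, 21, 15, 20, 14, 17, 7]
16>6: swap(1,8), hi=7 ⇒ [5, 15, 8, 6, 13, 12, 11, 21, 16, 20, 14, 17, 7]
15>6: swap(1,7), hi=6 ⇒ [5, 21, 8, 6, 13, 12, 11, 15, 16, 20, 14, 17, 7]
21>6: swap(1,6), hi=5 ⇒ [5, 11, 8, 6, 13, 12, 21, 15, 16, 20, 14, 17, 7]
11>6: swap(1,5), hi=4 ⇒ [5, 12, 8, 6, 13, 11, 21, 15, 16, 20, 14, 17, 7]
12>6: swap(1,4), hi=3 ⇒ [5, 13, 8, 6, 12, 11, 21, 15, 16, 20, 14, 17, 7]
13>6: swap(1,3), hi=2 ⇒ [5, 6, 8, 13, 12, 11, 21, 15, 16, 20, 14, 17, 7]
6=6: mid=2
8>6: swap(2,2), hi=1 ⇒ [5, 6, 8, 13, 12, 11, 21, 15, 16, 20, 14, 17, 7]
done. lo=1 hi=1; data=[5, 6, 8, 13, 12, 11, 21, 15, 16, 20, 14, 17, 7]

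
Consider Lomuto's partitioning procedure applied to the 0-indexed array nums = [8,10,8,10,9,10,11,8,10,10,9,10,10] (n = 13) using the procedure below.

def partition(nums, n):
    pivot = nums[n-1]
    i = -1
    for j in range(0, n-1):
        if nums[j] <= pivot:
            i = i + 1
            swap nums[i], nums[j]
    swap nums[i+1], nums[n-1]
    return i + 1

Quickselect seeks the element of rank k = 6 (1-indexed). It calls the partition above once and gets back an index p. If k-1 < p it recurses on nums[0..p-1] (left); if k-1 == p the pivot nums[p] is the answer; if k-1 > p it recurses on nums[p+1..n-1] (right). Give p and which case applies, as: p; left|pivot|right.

11; left

pivot=10, i=-1
j=0: 8≤10, i=0, swap(0,0) ⇒ [8,10,8,10,9,10,11,8,10,10,9,10,10]
j=1: 10≤10, i=1, swap(1,1) ⇒ [8,10,8,10,9,10,11,8,10,10,9,10,10]
j=2: 8≤10, i=2, swap(2,2) ⇒ [8,10,8,10,9,10,11,8,10,10,9,10,10]
j=3: 10≤10, i=3, swap(3,3) ⇒ [8,10,8,10,9,10,11,8,10,10,9,10,10]
j=4: 9≤10, i=4, swap(4,4) ⇒ [8,10,8,10,9,10,11,8,10,10,9,10,10]
j=5: 10≤10, i=5, swap(5,5) ⇒ [8,10,8,10,9,10,11,8,10,10,9,10,10]
j=6: 11>10, skip
j=7: 8≤10, i=6, swap(6,7) ⇒ [8,10,8,10,9,10,8,11,10,10,9,10,10]
j=8: 10≤10, i=7, swap(7,8) ⇒ [8,10,8,10,9,10,8,10,11,10,9,10,10]
j=9: 10≤10, i=8, swap(8,9) ⇒ [8,10,8,10,9,10,8,10,10,11,9,10,10]
j=10: 9≤10, i=9, swap(9,10) ⇒ [8,10,8,10,9,10,8,10,10,9,11,10,10]
j=11: 10≤10, i=10, swap(10,11) ⇒ [8,10,8,10,9,10,8,10,10,9,10,11,10]
swap(11,12) ⇒ [8,10,8,10,9,10,8,10,10,9,10,10,11]; return 11
p = 11; k-1 = 5 < 11 ⇒ left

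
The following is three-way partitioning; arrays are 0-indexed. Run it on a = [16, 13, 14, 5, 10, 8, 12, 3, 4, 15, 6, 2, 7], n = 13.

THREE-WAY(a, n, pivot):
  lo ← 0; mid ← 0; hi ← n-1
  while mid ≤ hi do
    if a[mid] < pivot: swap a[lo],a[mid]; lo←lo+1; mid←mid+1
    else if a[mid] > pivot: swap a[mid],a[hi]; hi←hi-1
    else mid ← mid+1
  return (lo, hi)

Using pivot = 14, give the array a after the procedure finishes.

[7, 13, 5, 10, 8, 12, 3, 4, 2, 6, 14, 15, 16]

pivot = 14; lo=0, mid=0, hi=12
a[mid]=16>14: swap a[0],a[12]; hi=11 → [7, 13, 14, 5, 10, 8, 12, 3, 4, 15, 6, 2, 16]
a[mid]=7<14: swap a[0],a[0]; lo=1,mid=1 → [7, 13, 14, 5, 10, 8, 12, 3, 4, 15, 6, 2, 16]
a[mid]=13<14: swap a[1],a[1]; lo=2,mid=2 → [7, 13, 14, 5, 10, 8, 12, 3, 4, 15, 6, 2, 16]
a[mid]=14=14: mid=3
a[mid]=5<14: swap a[2],a[3]; lo=3,mid=4 → [7, 13, 5, 14, 10, 8, 12, 3, 4, 15, 6, 2, 16]
a[mid]=10<14: swap a[3],a[4]; lo=4,mid=5 → [7, 13, 5, 10, 14, 8, 12, 3, 4, 15, 6, 2, 16]
a[mid]=8<14: swap a[4],a[5]; lo=5,mid=6 → [7, 13, 5, 10, 8, 14, 12, 3, 4, 15, 6, 2, 16]
a[mid]=12<14: swap a[5],a[6]; lo=6,mid=7 → [7, 13, 5, 10, 8, 12, 14, 3, 4, 15, 6, 2, 16]
a[mid]=3<14: swap a[6],a[7]; lo=7,mid=8 → [7, 13, 5, 10, 8, 12, 3, 14, 4, 15, 6, 2, 16]
a[mid]=4<14: swap a[7],a[8]; lo=8,mid=9 → [7, 13, 5, 10, 8, 12, 3, 4, 14, 15, 6, 2, 16]
a[mid]=15>14: swap a[9],a[11]; hi=10 → [7, 13, 5, 10, 8, 12, 3, 4, 14, 2, 6, 15, 16]
a[mid]=2<14: swap a[8],a[9]; lo=9,mid=10 → [7, 13, 5, 10, 8, 12, 3, 4, 2, 14, 6, 15, 16]
a[mid]=6<14: swap a[9],a[10]; lo=10,mid=11 → [7, 13, 5, 10, 8, 12, 3, 4, 2, 6, 14, 15, 16]
end: lo=10, hi=10; a = [7, 13, 5, 10, 8, 12, 3, 4, 2, 6, 14, 15, 16]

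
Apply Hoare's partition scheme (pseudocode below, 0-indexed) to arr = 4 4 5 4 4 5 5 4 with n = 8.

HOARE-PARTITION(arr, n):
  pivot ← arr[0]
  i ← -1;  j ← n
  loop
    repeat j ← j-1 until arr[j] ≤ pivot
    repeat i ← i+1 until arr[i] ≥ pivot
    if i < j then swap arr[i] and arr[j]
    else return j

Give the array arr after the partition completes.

pivot = arr[0] = 4; i = -1, j = 8
j→7 (arr[7]=4≤4), i→0 (arr[0]=4≥4); i<j, swap → 4 4 5 4 4 5 5 4
j→4 (arr[4]=4≤4), i→1 (arr[1]=4≥4); i<j, swap → 4 4 5 4 4 5 5 4
j→3 (arr[3]=4≤4), i→2 (arr[2]=5≥4); i<j, swap → 4 4 4 5 4 5 5 4
j→2, i→3; i≥j, return j=2. arr = 4 4 4 5 4 5 5 4

4 4 4 5 4 5 5 4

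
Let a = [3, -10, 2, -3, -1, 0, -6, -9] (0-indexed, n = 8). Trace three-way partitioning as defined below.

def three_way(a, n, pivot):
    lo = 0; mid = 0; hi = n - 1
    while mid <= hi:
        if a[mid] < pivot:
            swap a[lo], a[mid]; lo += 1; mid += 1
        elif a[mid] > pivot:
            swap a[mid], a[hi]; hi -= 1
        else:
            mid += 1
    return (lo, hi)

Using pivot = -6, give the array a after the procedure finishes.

lo=0 mid=0 hi=7
3>-6: swap(0,7), hi=6 ⇒ [-9, -10, 2, -3, -1, 0, -6, 3]
-9<-6: swap(0,0), lo=1 mid=1 ⇒ [-9, -10, 2, -3, -1, 0, -6, 3]
-10<-6: swap(1,1), lo=2 mid=2 ⇒ [-9, -10, 2, -3, -1, 0, -6, 3]
2>-6: swap(2,6), hi=5 ⇒ [-9, -10, -6, -3, -1, 0, 2, 3]
-6=-6: mid=3
-3>-6: swap(3,5), hi=4 ⇒ [-9, -10, -6, 0, -1, -3, 2, 3]
0>-6: swap(3,4), hi=3 ⇒ [-9, -10, -6, -1, 0, -3, 2, 3]
-1>-6: swap(3,3), hi=2 ⇒ [-9, -10, -6, -1, 0, -3, 2, 3]
done. lo=2 hi=2; a=[-9, -10, -6, -1, 0, -3, 2, 3]

[-9, -10, -6, -1, 0, -3, 2, 3]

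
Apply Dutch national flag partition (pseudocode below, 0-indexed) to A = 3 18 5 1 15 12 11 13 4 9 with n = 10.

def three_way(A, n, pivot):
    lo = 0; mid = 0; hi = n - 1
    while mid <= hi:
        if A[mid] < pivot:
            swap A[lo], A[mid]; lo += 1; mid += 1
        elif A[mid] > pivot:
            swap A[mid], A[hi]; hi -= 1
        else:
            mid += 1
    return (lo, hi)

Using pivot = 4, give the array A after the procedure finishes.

pivot = 4; lo=0, mid=0, hi=9
A[mid]=3<4: swap A[0],A[0]; lo=1,mid=1 → 3 18 5 1 15 12 11 13 4 9
A[mid]=18>4: swap A[1],A[9]; hi=8 → 3 9 5 1 15 12 11 13 4 18
A[mid]=9>4: swap A[1],A[8]; hi=7 → 3 4 5 1 15 12 11 13 9 18
A[mid]=4=4: mid=2
A[mid]=5>4: swap A[2],A[7]; hi=6 → 3 4 13 1 15 12 11 5 9 18
A[mid]=13>4: swap A[2],A[6]; hi=5 → 3 4 11 1 15 12 13 5 9 18
A[mid]=11>4: swap A[2],A[5]; hi=4 → 3 4 12 1 15 11 13 5 9 18
A[mid]=12>4: swap A[2],A[4]; hi=3 → 3 4 15 1 12 11 13 5 9 18
A[mid]=15>4: swap A[2],A[3]; hi=2 → 3 4 1 15 12 11 13 5 9 18
A[mid]=1<4: swap A[1],A[2]; lo=2,mid=3 → 3 1 4 15 12 11 13 5 9 18
end: lo=2, hi=2; A = 3 1 4 15 12 11 13 5 9 18

3 1 4 15 12 11 13 5 9 18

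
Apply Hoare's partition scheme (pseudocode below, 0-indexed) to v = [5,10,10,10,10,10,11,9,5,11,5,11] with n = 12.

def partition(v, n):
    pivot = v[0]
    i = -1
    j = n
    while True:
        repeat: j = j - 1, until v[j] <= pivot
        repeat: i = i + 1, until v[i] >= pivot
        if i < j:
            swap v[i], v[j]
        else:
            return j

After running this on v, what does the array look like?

[5,5,10,10,10,10,11,9,10,11,5,11]

pivot = v[0] = 5; i = -1, j = 12
j→10 (v[10]=5≤5), i→0 (v[0]=5≥5); i<j, swap → [5,10,10,10,10,10,11,9,5,11,5,11]
j→8 (v[8]=5≤5), i→1 (v[1]=10≥5); i<j, swap → [5,5,10,10,10,10,11,9,10,11,5,11]
j→1, i→2; i≥j, return j=1. v = [5,5,10,10,10,10,11,9,10,11,5,11]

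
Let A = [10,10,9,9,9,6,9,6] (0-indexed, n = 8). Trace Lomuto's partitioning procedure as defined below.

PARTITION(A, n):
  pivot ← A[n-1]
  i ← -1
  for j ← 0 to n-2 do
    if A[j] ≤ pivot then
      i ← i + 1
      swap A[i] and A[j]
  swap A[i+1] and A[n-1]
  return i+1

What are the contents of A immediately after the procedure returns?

pivot=6, i=-1
j=0: 10>6, skip
j=1: 10>6, skip
j=2: 9>6, skip
j=3: 9>6, skip
j=4: 9>6, skip
j=5: 6≤6, i=0, swap(0,5) ⇒ [6,10,9,9,9,10,9,6]
j=6: 9>6, skip
swap(1,7) ⇒ [6,6,9,9,9,10,9,10]; return 1

[6,6,9,9,9,10,9,10]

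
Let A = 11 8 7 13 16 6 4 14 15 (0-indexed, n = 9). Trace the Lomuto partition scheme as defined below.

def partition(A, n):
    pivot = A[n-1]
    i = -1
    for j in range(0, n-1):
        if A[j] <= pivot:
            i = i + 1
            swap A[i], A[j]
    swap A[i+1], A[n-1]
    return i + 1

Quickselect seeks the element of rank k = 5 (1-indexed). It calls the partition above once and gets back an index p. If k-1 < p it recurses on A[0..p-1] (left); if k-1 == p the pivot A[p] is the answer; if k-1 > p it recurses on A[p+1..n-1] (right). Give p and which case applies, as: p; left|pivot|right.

pivot=15, i=-1
j=0: 11≤15, i=0, swap(0,0) ⇒ 11 8 7 13 16 6 4 14 15
j=1: 8≤15, i=1, swap(1,1) ⇒ 11 8 7 13 16 6 4 14 15
j=2: 7≤15, i=2, swap(2,2) ⇒ 11 8 7 13 16 6 4 14 15
j=3: 13≤15, i=3, swap(3,3) ⇒ 11 8 7 13 16 6 4 14 15
j=4: 16>15, skip
j=5: 6≤15, i=4, swap(4,5) ⇒ 11 8 7 13 6 16 4 14 15
j=6: 4≤15, i=5, swap(5,6) ⇒ 11 8 7 13 6 4 16 14 15
j=7: 14≤15, i=6, swap(6,7) ⇒ 11 8 7 13 6 4 14 16 15
swap(7,8) ⇒ 11 8 7 13 6 4 14 15 16; return 7
p = 7; k-1 = 4 < 7 ⇒ left

7; left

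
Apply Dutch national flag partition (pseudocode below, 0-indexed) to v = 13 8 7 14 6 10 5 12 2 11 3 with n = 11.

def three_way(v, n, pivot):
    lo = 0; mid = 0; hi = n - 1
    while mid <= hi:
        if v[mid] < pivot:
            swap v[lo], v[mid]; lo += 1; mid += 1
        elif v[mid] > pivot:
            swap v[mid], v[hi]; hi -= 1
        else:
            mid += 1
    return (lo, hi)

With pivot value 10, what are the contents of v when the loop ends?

3 8 7 2 6 5 10 12 11 14 13

lo=0 mid=0 hi=10
13>10: swap(0,10), hi=9 ⇒ 3 8 7 14 6 10 5 12 2 11 13
3<10: swap(0,0), lo=1 mid=1 ⇒ 3 8 7 14 6 10 5 12 2 11 13
8<10: swap(1,1), lo=2 mid=2 ⇒ 3 8 7 14 6 10 5 12 2 11 13
7<10: swap(2,2), lo=3 mid=3 ⇒ 3 8 7 14 6 10 5 12 2 11 13
14>10: swap(3,9), hi=8 ⇒ 3 8 7 11 6 10 5 12 2 14 13
11>10: swap(3,8), hi=7 ⇒ 3 8 7 2 6 10 5 12 11 14 13
2<10: swap(3,3), lo=4 mid=4 ⇒ 3 8 7 2 6 10 5 12 11 14 13
6<10: swap(4,4), lo=5 mid=5 ⇒ 3 8 7 2 6 10 5 12 11 14 13
10=10: mid=6
5<10: swap(5,6), lo=6 mid=7 ⇒ 3 8 7 2 6 5 10 12 11 14 13
12>10: swap(7,7), hi=6 ⇒ 3 8 7 2 6 5 10 12 11 14 13
done. lo=6 hi=6; v=3 8 7 2 6 5 10 12 11 14 13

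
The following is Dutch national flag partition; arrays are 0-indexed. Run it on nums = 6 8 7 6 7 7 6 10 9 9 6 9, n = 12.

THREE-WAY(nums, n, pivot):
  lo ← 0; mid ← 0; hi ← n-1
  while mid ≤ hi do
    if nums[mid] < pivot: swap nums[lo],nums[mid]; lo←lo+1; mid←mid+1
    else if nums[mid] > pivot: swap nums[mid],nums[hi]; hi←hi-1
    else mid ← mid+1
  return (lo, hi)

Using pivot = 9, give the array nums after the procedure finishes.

pivot = 9; lo=0, mid=0, hi=11
nums[mid]=6<9: swap nums[0],nums[0]; lo=1,mid=1 → 6 8 7 6 7 7 6 10 9 9 6 9
nums[mid]=8<9: swap nums[1],nums[1]; lo=2,mid=2 → 6 8 7 6 7 7 6 10 9 9 6 9
nums[mid]=7<9: swap nums[2],nums[2]; lo=3,mid=3 → 6 8 7 6 7 7 6 10 9 9 6 9
nums[mid]=6<9: swap nums[3],nums[3]; lo=4,mid=4 → 6 8 7 6 7 7 6 10 9 9 6 9
nums[mid]=7<9: swap nums[4],nums[4]; lo=5,mid=5 → 6 8 7 6 7 7 6 10 9 9 6 9
nums[mid]=7<9: swap nums[5],nums[5]; lo=6,mid=6 → 6 8 7 6 7 7 6 10 9 9 6 9
nums[mid]=6<9: swap nums[6],nums[6]; lo=7,mid=7 → 6 8 7 6 7 7 6 10 9 9 6 9
nums[mid]=10>9: swap nums[7],nums[11]; hi=10 → 6 8 7 6 7 7 6 9 9 9 6 10
nums[mid]=9=9: mid=8
nums[mid]=9=9: mid=9
nums[mid]=9=9: mid=10
nums[mid]=6<9: swap nums[7],nums[10]; lo=8,mid=11 → 6 8 7 6 7 7 6 6 9 9 9 10
end: lo=8, hi=10; nums = 6 8 7 6 7 7 6 6 9 9 9 10

6 8 7 6 7 7 6 6 9 9 9 10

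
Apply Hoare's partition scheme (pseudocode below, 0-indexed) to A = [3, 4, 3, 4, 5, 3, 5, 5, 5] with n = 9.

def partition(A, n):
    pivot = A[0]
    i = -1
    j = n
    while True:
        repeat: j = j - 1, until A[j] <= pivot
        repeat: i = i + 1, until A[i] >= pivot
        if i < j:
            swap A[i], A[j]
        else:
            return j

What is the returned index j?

pivot = A[0] = 3; i = -1, j = 9
j→5 (A[5]=3≤3), i→0 (A[0]=3≥3); i<j, swap → [3, 4, 3, 4, 5, 3, 5, 5, 5]
j→2 (A[2]=3≤3), i→1 (A[1]=4≥3); i<j, swap → [3, 3, 4, 4, 5, 3, 5, 5, 5]
j→1, i→2; i≥j, return j=1. A = [3, 3, 4, 4, 5, 3, 5, 5, 5]

1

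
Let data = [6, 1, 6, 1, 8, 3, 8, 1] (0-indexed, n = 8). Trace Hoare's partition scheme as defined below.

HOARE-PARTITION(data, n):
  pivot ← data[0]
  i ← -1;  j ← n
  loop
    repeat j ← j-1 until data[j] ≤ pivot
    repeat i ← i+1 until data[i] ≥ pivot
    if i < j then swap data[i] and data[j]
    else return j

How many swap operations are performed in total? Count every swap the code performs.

pivot=6
j stops at 7 (1), i stops at 0 (6); swap ⇒ [1, 1, 6, 1, 8, 3, 8, 6]
j stops at 5 (3), i stops at 2 (6); swap ⇒ [1, 1, 3, 1, 8, 6, 8, 6]
j stops at 3, i stops at 4; i≥j ⇒ return 3. data=[1, 1, 3, 1, 8, 6, 8, 6]

2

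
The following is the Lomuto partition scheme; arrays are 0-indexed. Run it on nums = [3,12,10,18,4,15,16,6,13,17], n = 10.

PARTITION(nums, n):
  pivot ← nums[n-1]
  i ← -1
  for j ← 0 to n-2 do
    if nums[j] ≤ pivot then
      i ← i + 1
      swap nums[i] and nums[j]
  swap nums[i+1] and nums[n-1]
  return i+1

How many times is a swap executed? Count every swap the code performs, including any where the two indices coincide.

9

pivot = nums[9] = 17; i = -1
j=0: nums[0]=3 ≤ 17 → i=0, swap nums[0],nums[0] (no change) → [3,12,10,18,4,15,16,6,13,17]
j=1: nums[1]=12 ≤ 17 → i=1, swap nums[1],nums[1] (no change) → [3,12,10,18,4,15,16,6,13,17]
j=2: nums[2]=10 ≤ 17 → i=2, swap nums[2],nums[2] (no change) → [3,12,10,18,4,15,16,6,13,17]
j=3: nums[3]=18 > 17 → no swap
j=4: nums[4]=4 ≤ 17 → i=3, swap nums[3],nums[4] → [3,12,10,4,18,15,16,6,13,17]
j=5: nums[5]=15 ≤ 17 → i=4, swap nums[4],nums[5] → [3,12,10,4,15,18,16,6,13,17]
j=6: nums[6]=16 ≤ 17 → i=5, swap nums[5],nums[6] → [3,12,10,4,15,16,18,6,13,17]
j=7: nums[7]=6 ≤ 17 → i=6, swap nums[6],nums[7] → [3,12,10,4,15,16,6,18,13,17]
j=8: nums[8]=13 ≤ 17 → i=7, swap nums[7],nums[8] → [3,12,10,4,15,16,6,13,18,17]
final swap nums[8],nums[9] → [3,12,10,4,15,16,6,13,17,18]; return 8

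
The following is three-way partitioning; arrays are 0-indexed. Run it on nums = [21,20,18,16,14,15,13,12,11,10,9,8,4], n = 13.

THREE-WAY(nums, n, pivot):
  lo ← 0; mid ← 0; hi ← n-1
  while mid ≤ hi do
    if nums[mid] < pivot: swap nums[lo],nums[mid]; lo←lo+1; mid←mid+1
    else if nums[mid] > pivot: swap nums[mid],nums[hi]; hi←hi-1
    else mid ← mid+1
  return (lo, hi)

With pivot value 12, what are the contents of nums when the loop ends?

[4,8,9,10,11,12,13,15,14,16,18,20,21]

pivot = 12; lo=0, mid=0, hi=12
nums[mid]=21>12: swap nums[0],nums[12]; hi=11 → [4,20,18,16,14,15,13,12,11,10,9,8,21]
nums[mid]=4<12: swap nums[0],nums[0]; lo=1,mid=1 → [4,20,18,16,14,15,13,12,11,10,9,8,21]
nums[mid]=20>12: swap nums[1],nums[11]; hi=10 → [4,8,18,16,14,15,13,12,11,10,9,20,21]
nums[mid]=8<12: swap nums[1],nums[1]; lo=2,mid=2 → [4,8,18,16,14,15,13,12,11,10,9,20,21]
nums[mid]=18>12: swap nums[2],nums[10]; hi=9 → [4,8,9,16,14,15,13,12,11,10,18,20,21]
nums[mid]=9<12: swap nums[2],nums[2]; lo=3,mid=3 → [4,8,9,16,14,15,13,12,11,10,18,20,21]
nums[mid]=16>12: swap nums[3],nums[9]; hi=8 → [4,8,9,10,14,15,13,12,11,16,18,20,21]
nums[mid]=10<12: swap nums[3],nums[3]; lo=4,mid=4 → [4,8,9,10,14,15,13,12,11,16,18,20,21]
nums[mid]=14>12: swap nums[4],nums[8]; hi=7 → [4,8,9,10,11,15,13,12,14,16,18,20,21]
nums[mid]=11<12: swap nums[4],nums[4]; lo=5,mid=5 → [4,8,9,10,11,15,13,12,14,16,18,20,21]
nums[mid]=15>12: swap nums[5],nums[7]; hi=6 → [4,8,9,10,11,12,13,15,14,16,18,20,21]
nums[mid]=12=12: mid=6
nums[mid]=13>12: swap nums[6],nums[6]; hi=5 → [4,8,9,10,11,12,13,15,14,16,18,20,21]
end: lo=5, hi=5; nums = [4,8,9,10,11,12,13,15,14,16,18,20,21]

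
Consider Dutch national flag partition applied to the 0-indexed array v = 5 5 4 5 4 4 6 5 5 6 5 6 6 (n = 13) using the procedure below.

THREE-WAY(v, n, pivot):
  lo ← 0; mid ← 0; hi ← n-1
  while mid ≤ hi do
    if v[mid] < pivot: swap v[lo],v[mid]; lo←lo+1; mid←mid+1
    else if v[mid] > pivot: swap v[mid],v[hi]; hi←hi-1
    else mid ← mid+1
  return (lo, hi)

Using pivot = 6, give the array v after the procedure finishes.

5 5 4 5 4 4 5 5 5 6 6 6 6

pivot = 6; lo=0, mid=0, hi=12
v[mid]=5<6: swap v[0],v[0]; lo=1,mid=1 → 5 5 4 5 4 4 6 5 5 6 5 6 6
v[mid]=5<6: swap v[1],v[1]; lo=2,mid=2 → 5 5 4 5 4 4 6 5 5 6 5 6 6
v[mid]=4<6: swap v[2],v[2]; lo=3,mid=3 → 5 5 4 5 4 4 6 5 5 6 5 6 6
v[mid]=5<6: swap v[3],v[3]; lo=4,mid=4 → 5 5 4 5 4 4 6 5 5 6 5 6 6
v[mid]=4<6: swap v[4],v[4]; lo=5,mid=5 → 5 5 4 5 4 4 6 5 5 6 5 6 6
v[mid]=4<6: swap v[5],v[5]; lo=6,mid=6 → 5 5 4 5 4 4 6 5 5 6 5 6 6
v[mid]=6=6: mid=7
v[mid]=5<6: swap v[6],v[7]; lo=7,mid=8 → 5 5 4 5 4 4 5 6 5 6 5 6 6
v[mid]=5<6: swap v[7],v[8]; lo=8,mid=9 → 5 5 4 5 4 4 5 5 6 6 5 6 6
v[mid]=6=6: mid=10
v[mid]=5<6: swap v[8],v[10]; lo=9,mid=11 → 5 5 4 5 4 4 5 5 5 6 6 6 6
v[mid]=6=6: mid=12
v[mid]=6=6: mid=13
end: lo=9, hi=12; v = 5 5 4 5 4 4 5 5 5 6 6 6 6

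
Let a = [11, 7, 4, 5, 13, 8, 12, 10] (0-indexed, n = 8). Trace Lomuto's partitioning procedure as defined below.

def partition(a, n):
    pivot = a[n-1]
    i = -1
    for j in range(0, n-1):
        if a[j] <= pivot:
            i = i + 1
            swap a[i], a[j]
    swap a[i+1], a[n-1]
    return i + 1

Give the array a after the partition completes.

[7, 4, 5, 8, 10, 11, 12, 13]

pivot = a[7] = 10; i = -1
j=0: a[0]=11 > 10 → no swap
j=1: a[1]=7 ≤ 10 → i=0, swap a[0],a[1] → [7, 11, 4, 5, 13, 8, 12, 10]
j=2: a[2]=4 ≤ 10 → i=1, swap a[1],a[2] → [7, 4, 11, 5, 13, 8, 12, 10]
j=3: a[3]=5 ≤ 10 → i=2, swap a[2],a[3] → [7, 4, 5, 11, 13, 8, 12, 10]
j=4: a[4]=13 > 10 → no swap
j=5: a[5]=8 ≤ 10 → i=3, swap a[3],a[5] → [7, 4, 5, 8, 13, 11, 12, 10]
j=6: a[6]=12 > 10 → no swap
final swap a[4],a[7] → [7, 4, 5, 8, 10, 11, 12, 13]; return 4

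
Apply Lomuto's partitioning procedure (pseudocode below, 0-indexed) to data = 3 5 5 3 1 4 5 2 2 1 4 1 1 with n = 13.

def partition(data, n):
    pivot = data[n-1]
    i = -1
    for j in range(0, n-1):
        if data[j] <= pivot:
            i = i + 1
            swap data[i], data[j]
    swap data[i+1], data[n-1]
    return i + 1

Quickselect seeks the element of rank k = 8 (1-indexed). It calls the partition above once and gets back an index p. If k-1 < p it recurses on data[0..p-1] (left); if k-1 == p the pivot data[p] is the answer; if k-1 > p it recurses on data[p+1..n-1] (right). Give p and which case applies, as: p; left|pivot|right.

3; right

pivot=1, i=-1
j=0: 3>1, skip
j=1: 5>1, skip
j=2: 5>1, skip
j=3: 3>1, skip
j=4: 1≤1, i=0, swap(0,4) ⇒ 1 5 5 3 3 4 5 2 2 1 4 1 1
j=5: 4>1, skip
j=6: 5>1, skip
j=7: 2>1, skip
j=8: 2>1, skip
j=9: 1≤1, i=1, swap(1,9) ⇒ 1 1 5 3 3 4 5 2 2 5 4 1 1
j=10: 4>1, skip
j=11: 1≤1, i=2, swap(2,11) ⇒ 1 1 1 3 3 4 5 2 2 5 4 5 1
swap(3,12) ⇒ 1 1 1 1 3 4 5 2 2 5 4 5 3; return 3
p = 3; k-1 = 7 > 3 ⇒ right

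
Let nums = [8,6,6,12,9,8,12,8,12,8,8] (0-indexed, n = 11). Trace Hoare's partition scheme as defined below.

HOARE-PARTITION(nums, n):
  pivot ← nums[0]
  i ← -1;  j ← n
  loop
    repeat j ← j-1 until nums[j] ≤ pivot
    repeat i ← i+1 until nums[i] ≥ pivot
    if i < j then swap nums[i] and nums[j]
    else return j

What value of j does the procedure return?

pivot = nums[0] = 8; i = -1, j = 11
j→10 (nums[10]=8≤8), i→0 (nums[0]=8≥8); i<j, swap → [8,6,6,12,9,8,12,8,12,8,8]
j→9 (nums[9]=8≤8), i→3 (nums[3]=12≥8); i<j, swap → [8,6,6,8,9,8,12,8,12,12,8]
j→7 (nums[7]=8≤8), i→4 (nums[4]=9≥8); i<j, swap → [8,6,6,8,8,8,12,9,12,12,8]
j→5, i→5; i≥j, return j=5. nums = [8,6,6,8,8,8,12,9,12,12,8]

5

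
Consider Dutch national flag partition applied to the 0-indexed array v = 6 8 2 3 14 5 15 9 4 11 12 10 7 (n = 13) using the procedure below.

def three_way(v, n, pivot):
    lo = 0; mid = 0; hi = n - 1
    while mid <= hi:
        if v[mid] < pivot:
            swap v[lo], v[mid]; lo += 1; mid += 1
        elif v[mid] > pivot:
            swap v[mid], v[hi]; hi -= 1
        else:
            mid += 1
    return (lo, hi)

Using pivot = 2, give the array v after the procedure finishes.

lo=0 mid=0 hi=12
6>2: swap(0,12), hi=11 ⇒ 7 8 2 3 14 5 15 9 4 11 12 10 6
7>2: swap(0,11), hi=10 ⇒ 10 8 2 3 14 5 15 9 4 11 12 7 6
10>2: swap(0,10), hi=9 ⇒ 12 8 2 3 14 5 15 9 4 11 10 7 6
12>2: swap(0,9), hi=8 ⇒ 11 8 2 3 14 5 15 9 4 12 10 7 6
11>2: swap(0,8), hi=7 ⇒ 4 8 2 3 14 5 15 9 11 12 10 7 6
4>2: swap(0,7), hi=6 ⇒ 9 8 2 3 14 5 15 4 11 12 10 7 6
9>2: swap(0,6), hi=5 ⇒ 15 8 2 3 14 5 9 4 11 12 10 7 6
15>2: swap(0,5), hi=4 ⇒ 5 8 2 3 14 15 9 4 11 12 10 7 6
5>2: swap(0,4), hi=3 ⇒ 14 8 2 3 5 15 9 4 11 12 10 7 6
14>2: swap(0,3), hi=2 ⇒ 3 8 2 14 5 15 9 4 11 12 10 7 6
3>2: swap(0,2), hi=1 ⇒ 2 8 3 14 5 15 9 4 11 12 10 7 6
2=2: mid=1
8>2: swap(1,1), hi=0 ⇒ 2 8 3 14 5 15 9 4 11 12 10 7 6
done. lo=0 hi=0; v=2 8 3 14 5 15 9 4 11 12 10 7 6

2 8 3 14 5 15 9 4 11 12 10 7 6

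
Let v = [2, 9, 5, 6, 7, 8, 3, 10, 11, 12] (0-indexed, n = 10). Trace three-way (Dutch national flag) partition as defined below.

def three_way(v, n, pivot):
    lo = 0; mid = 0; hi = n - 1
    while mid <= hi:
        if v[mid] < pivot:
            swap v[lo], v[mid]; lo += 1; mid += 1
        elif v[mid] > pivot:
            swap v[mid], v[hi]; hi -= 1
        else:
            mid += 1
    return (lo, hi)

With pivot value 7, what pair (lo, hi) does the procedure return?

pivot = 7; lo=0, mid=0, hi=9
v[mid]=2<7: swap v[0],v[0]; lo=1,mid=1 → [2, 9, 5, 6, 7, 8, 3, 10, 11, 12]
v[mid]=9>7: swap v[1],v[9]; hi=8 → [2, 12, 5, 6, 7, 8, 3, 10, 11, 9]
v[mid]=12>7: swap v[1],v[8]; hi=7 → [2, 11, 5, 6, 7, 8, 3, 10, 12, 9]
v[mid]=11>7: swap v[1],v[7]; hi=6 → [2, 10, 5, 6, 7, 8, 3, 11, 12, 9]
v[mid]=10>7: swap v[1],v[6]; hi=5 → [2, 3, 5, 6, 7, 8, 10, 11, 12, 9]
v[mid]=3<7: swap v[1],v[1]; lo=2,mid=2 → [2, 3, 5, 6, 7, 8, 10, 11, 12, 9]
v[mid]=5<7: swap v[2],v[2]; lo=3,mid=3 → [2, 3, 5, 6, 7, 8, 10, 11, 12, 9]
v[mid]=6<7: swap v[3],v[3]; lo=4,mid=4 → [2, 3, 5, 6, 7, 8, 10, 11, 12, 9]
v[mid]=7=7: mid=5
v[mid]=8>7: swap v[5],v[5]; hi=4 → [2, 3, 5, 6, 7, 8, 10, 11, 12, 9]
end: lo=4, hi=4; v = [2, 3, 5, 6, 7, 8, 10, 11, 12, 9]

(4, 4)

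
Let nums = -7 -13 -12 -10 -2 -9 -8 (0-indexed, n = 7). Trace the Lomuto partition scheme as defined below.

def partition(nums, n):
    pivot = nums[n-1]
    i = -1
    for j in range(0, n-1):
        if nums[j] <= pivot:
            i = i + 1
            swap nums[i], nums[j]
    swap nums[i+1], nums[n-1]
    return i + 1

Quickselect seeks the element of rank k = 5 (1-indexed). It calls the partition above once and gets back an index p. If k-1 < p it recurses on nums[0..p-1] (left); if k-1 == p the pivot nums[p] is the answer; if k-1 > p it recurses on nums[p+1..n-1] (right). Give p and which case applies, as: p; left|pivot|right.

4; pivot

pivot = nums[6] = -8; i = -1
j=0: nums[0]=-7 > -8 → no swap
j=1: nums[1]=-13 ≤ -8 → i=0, swap nums[0],nums[1] → -13 -7 -12 -10 -2 -9 -8
j=2: nums[2]=-12 ≤ -8 → i=1, swap nums[1],nums[2] → -13 -12 -7 -10 -2 -9 -8
j=3: nums[3]=-10 ≤ -8 → i=2, swap nums[2],nums[3] → -13 -12 -10 -7 -2 -9 -8
j=4: nums[4]=-2 > -8 → no swap
j=5: nums[5]=-9 ≤ -8 → i=3, swap nums[3],nums[5] → -13 -12 -10 -9 -2 -7 -8
final swap nums[4],nums[6] → -13 -12 -10 -9 -8 -7 -2; return 4
p = 4; k-1 = 4 == 4 ⇒ pivot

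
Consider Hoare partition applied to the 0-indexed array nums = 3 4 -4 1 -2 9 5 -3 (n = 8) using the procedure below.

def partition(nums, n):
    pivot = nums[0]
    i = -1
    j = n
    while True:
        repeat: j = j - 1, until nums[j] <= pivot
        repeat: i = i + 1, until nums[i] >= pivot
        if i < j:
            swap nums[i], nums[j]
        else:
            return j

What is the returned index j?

pivot=3
j stops at 7 (-3), i stops at 0 (3); swap ⇒ -3 4 -4 1 -2 9 5 3
j stops at 4 (-2), i stops at 1 (4); swap ⇒ -3 -2 -4 1 4 9 5 3
j stops at 3, i stops at 4; i≥j ⇒ return 3. nums=-3 -2 -4 1 4 9 5 3

3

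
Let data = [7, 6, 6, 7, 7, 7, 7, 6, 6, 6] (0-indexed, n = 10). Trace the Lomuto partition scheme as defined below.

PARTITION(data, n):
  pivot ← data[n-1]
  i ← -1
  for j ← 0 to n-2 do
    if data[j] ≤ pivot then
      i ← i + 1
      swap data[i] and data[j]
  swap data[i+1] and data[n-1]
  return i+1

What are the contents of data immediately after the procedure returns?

pivot = data[9] = 6; i = -1
j=0: data[0]=7 > 6 → no swap
j=1: data[1]=6 ≤ 6 → i=0, swap data[0],data[1] → [6, 7, 6, 7, 7, 7, 7, 6, 6, 6]
j=2: data[2]=6 ≤ 6 → i=1, swap data[1],data[2] → [6, 6, 7, 7, 7, 7, 7, 6, 6, 6]
j=3: data[3]=7 > 6 → no swap
j=4: data[4]=7 > 6 → no swap
j=5: data[5]=7 > 6 → no swap
j=6: data[6]=7 > 6 → no swap
j=7: data[7]=6 ≤ 6 → i=2, swap data[2],data[7] → [6, 6, 6, 7, 7, 7, 7, 7, 6, 6]
j=8: data[8]=6 ≤ 6 → i=3, swap data[3],data[8] → [6, 6, 6, 6, 7, 7, 7, 7, 7, 6]
final swap data[4],data[9] → [6, 6, 6, 6, 6, 7, 7, 7, 7, 7]; return 4

[6, 6, 6, 6, 6, 7, 7, 7, 7, 7]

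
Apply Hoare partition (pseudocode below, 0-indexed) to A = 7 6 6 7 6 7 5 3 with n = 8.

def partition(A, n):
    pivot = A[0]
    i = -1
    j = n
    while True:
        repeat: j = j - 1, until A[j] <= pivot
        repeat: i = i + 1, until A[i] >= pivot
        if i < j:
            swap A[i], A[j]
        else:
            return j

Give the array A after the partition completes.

3 6 6 5 6 7 7 7

pivot = A[0] = 7; i = -1, j = 8
j→7 (A[7]=3≤7), i→0 (A[0]=7≥7); i<j, swap → 3 6 6 7 6 7 5 7
j→6 (A[6]=5≤7), i→3 (A[3]=7≥7); i<j, swap → 3 6 6 5 6 7 7 7
j→5, i→5; i≥j, return j=5. A = 3 6 6 5 6 7 7 7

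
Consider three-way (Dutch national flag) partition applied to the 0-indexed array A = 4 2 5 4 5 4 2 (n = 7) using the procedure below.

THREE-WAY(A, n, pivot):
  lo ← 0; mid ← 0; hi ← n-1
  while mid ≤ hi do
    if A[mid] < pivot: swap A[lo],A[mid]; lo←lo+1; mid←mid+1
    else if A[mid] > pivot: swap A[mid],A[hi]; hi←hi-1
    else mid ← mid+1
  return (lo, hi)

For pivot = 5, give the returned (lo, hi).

(5, 6)

pivot = 5; lo=0, mid=0, hi=6
A[mid]=4<5: swap A[0],A[0]; lo=1,mid=1 → 4 2 5 4 5 4 2
A[mid]=2<5: swap A[1],A[1]; lo=2,mid=2 → 4 2 5 4 5 4 2
A[mid]=5=5: mid=3
A[mid]=4<5: swap A[2],A[3]; lo=3,mid=4 → 4 2 4 5 5 4 2
A[mid]=5=5: mid=5
A[mid]=4<5: swap A[3],A[5]; lo=4,mid=6 → 4 2 4 4 5 5 2
A[mid]=2<5: swap A[4],A[6]; lo=5,mid=7 → 4 2 4 4 2 5 5
end: lo=5, hi=6; A = 4 2 4 4 2 5 5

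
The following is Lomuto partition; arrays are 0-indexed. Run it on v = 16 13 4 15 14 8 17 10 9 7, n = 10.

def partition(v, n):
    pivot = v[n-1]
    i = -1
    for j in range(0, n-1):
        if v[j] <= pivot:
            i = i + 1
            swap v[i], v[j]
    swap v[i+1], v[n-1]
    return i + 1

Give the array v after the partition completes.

4 7 16 15 14 8 17 10 9 13

pivot=7, i=-1
j=0: 16>7, skip
j=1: 13>7, skip
j=2: 4≤7, i=0, swap(0,2) ⇒ 4 13 16 15 14 8 17 10 9 7
j=3: 15>7, skip
j=4: 14>7, skip
j=5: 8>7, skip
j=6: 17>7, skip
j=7: 10>7, skip
j=8: 9>7, skip
swap(1,9) ⇒ 4 7 16 15 14 8 17 10 9 13; return 1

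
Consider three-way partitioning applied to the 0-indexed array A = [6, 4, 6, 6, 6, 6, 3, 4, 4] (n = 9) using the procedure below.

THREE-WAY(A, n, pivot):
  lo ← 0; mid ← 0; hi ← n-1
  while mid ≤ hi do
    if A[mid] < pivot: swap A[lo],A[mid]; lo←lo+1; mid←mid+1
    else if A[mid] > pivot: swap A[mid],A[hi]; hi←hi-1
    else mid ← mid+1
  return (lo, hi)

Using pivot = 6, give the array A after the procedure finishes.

lo=0 mid=0 hi=8
6=6: mid=1
4<6: swap(0,1), lo=1 mid=2 ⇒ [4, 6, 6, 6, 6, 6, 3, 4, 4]
6=6: mid=3
6=6: mid=4
6=6: mid=5
6=6: mid=6
3<6: swap(1,6), lo=2 mid=7 ⇒ [4, 3, 6, 6, 6, 6, 6, 4, 4]
4<6: swap(2,7), lo=3 mid=8 ⇒ [4, 3, 4, 6, 6, 6, 6, 6, 4]
4<6: swap(3,8), lo=4 mid=9 ⇒ [4, 3, 4, 4, 6, 6, 6, 6, 6]
done. lo=4 hi=8; A=[4, 3, 4, 4, 6, 6, 6, 6, 6]

[4, 3, 4, 4, 6, 6, 6, 6, 6]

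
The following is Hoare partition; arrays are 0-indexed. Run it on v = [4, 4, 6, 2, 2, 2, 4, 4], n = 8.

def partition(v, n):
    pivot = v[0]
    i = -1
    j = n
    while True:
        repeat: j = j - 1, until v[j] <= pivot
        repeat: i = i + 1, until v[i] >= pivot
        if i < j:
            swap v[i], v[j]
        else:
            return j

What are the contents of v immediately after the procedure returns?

[4, 4, 2, 2, 2, 6, 4, 4]

pivot=4
j stops at 7 (4), i stops at 0 (4); swap ⇒ [4, 4, 6, 2, 2, 2, 4, 4]
j stops at 6 (4), i stops at 1 (4); swap ⇒ [4, 4, 6, 2, 2, 2, 4, 4]
j stops at 5 (2), i stops at 2 (6); swap ⇒ [4, 4, 2, 2, 2, 6, 4, 4]
j stops at 4, i stops at 5; i≥j ⇒ return 4. v=[4, 4, 2, 2, 2, 6, 4, 4]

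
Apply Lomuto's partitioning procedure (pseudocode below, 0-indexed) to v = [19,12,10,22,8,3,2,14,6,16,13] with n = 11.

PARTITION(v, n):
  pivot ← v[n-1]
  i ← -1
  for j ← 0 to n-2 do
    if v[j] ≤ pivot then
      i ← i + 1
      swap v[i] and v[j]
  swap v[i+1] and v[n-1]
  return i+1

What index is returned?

pivot=13, i=-1
j=0: 19>13, skip
j=1: 12≤13, i=0, swap(0,1) ⇒ [12,19,10,22,8,3,2,14,6,16,13]
j=2: 10≤13, i=1, swap(1,2) ⇒ [12,10,19,22,8,3,2,14,6,16,13]
j=3: 22>13, skip
j=4: 8≤13, i=2, swap(2,4) ⇒ [12,10,8,22,19,3,2,14,6,16,13]
j=5: 3≤13, i=3, swap(3,5) ⇒ [12,10,8,3,19,22,2,14,6,16,13]
j=6: 2≤13, i=4, swap(4,6) ⇒ [12,10,8,3,2,22,19,14,6,16,13]
j=7: 14>13, skip
j=8: 6≤13, i=5, swap(5,8) ⇒ [12,10,8,3,2,6,19,14,22,16,13]
j=9: 16>13, skip
swap(6,10) ⇒ [12,10,8,3,2,6,13,14,22,16,19]; return 6

6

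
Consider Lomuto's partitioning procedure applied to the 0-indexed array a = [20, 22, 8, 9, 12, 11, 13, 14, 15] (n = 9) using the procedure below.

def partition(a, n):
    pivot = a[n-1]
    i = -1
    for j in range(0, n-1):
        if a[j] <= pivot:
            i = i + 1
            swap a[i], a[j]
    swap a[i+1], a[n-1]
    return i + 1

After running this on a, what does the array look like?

pivot=15, i=-1
j=0: 20>15, skip
j=1: 22>15, skip
j=2: 8≤15, i=0, swap(0,2) ⇒ [8, 22, 20, 9, 12, 11, 13, 14, 15]
j=3: 9≤15, i=1, swap(1,3) ⇒ [8, 9, 20, 22, 12, 11, 13, 14, 15]
j=4: 12≤15, i=2, swap(2,4) ⇒ [8, 9, 12, 22, 20, 11, 13, 14, 15]
j=5: 11≤15, i=3, swap(3,5) ⇒ [8, 9, 12, 11, 20, 22, 13, 14, 15]
j=6: 13≤15, i=4, swap(4,6) ⇒ [8, 9, 12, 11, 13, 22, 20, 14, 15]
j=7: 14≤15, i=5, swap(5,7) ⇒ [8, 9, 12, 11, 13, 14, 20, 22, 15]
swap(6,8) ⇒ [8, 9, 12, 11, 13, 14, 15, 22, 20]; return 6

[8, 9, 12, 11, 13, 14, 15, 22, 20]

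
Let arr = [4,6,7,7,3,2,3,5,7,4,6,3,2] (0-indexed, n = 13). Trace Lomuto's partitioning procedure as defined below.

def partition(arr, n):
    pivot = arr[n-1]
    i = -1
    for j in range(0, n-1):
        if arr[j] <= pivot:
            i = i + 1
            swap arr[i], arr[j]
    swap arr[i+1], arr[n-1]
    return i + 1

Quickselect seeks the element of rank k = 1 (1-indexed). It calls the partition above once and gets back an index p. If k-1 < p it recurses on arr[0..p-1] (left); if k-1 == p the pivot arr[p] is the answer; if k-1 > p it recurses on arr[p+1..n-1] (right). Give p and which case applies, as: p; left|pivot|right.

1; left

pivot = arr[12] = 2; i = -1
j=0: arr[0]=4 > 2 → no swap
j=1: arr[1]=6 > 2 → no swap
j=2: arr[2]=7 > 2 → no swap
j=3: arr[3]=7 > 2 → no swap
j=4: arr[4]=3 > 2 → no swap
j=5: arr[5]=2 ≤ 2 → i=0, swap arr[0],arr[5] → [2,6,7,7,3,4,3,5,7,4,6,3,2]
j=6: arr[6]=3 > 2 → no swap
j=7: arr[7]=5 > 2 → no swap
j=8: arr[8]=7 > 2 → no swap
j=9: arr[9]=4 > 2 → no swap
j=10: arr[10]=6 > 2 → no swap
j=11: arr[11]=3 > 2 → no swap
final swap arr[1],arr[12] → [2,2,7,7,3,4,3,5,7,4,6,3,6]; return 1
p = 1; k-1 = 0 < 1 ⇒ left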